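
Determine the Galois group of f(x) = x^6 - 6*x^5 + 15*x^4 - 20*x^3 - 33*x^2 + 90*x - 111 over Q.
A_4

The polynomial f is an irreducible sextic over Q, so G = Gal(f/Q) is one of the 16 transitive subgroups 6T1, ..., 6T16 of S_6. The discriminant of f is 450868486864896 = 21233664^2, a perfect square, so G is contained in A_6. The transitive groups of degree 6 contained in A_6 are: A_4 (6T4, order 12), S_4 (6T7, order 24), (C_3 x C_3) : C_4 (6T10, order 36), PSL(2,5) (6T12, order 60), A_6 (6T15, order 360). By Dedekind's theorem, for a prime p not dividing disc(f) the degrees of the irreducible factors of f mod p form the cycle type of an element of G. Factoring f modulo the 33 such primes p <= 149 (skipping 2, 3, which divide the discriminant), each new pattern first appears at: mod 5: f = (x^3 + 4x + 2)(x^3 + 4x^2 + x + 2), pattern 3+3; mod 17: f = (x + 3)(x + 12)(x^2 + 15x + 6)(x^2 + 15x + 12), pattern 2+2+1+1; mod 71: f = (x + 6)(x + 7)(x + 9)(x + 60)(x + 62)(x + 63), pattern 1+1+1+1+1+1. No other pattern occurs in this range, so the set of observed cycle types is {3+3, 2+2+1+1, 1+1+1+1+1+1}. The candidates containing elements of all these cycle types are A_4 (6T4) of order 12, S_4 (6T7) of order 24, (C_3 x C_3) : C_4 (6T10) of order 36, PSL(2,5) (6T12) of order 60, A_6 (6T15) of order 360; the others are excluded. The observed types are precisely the cycle types that occur in A_4 (6T4). Each of the other remaining candidates has further cycle types, and by the Chebotarev density theorem the matching factorization patterns would occur for a proportion of primes equal to their share of the group: S_4 (6T7) additionally contains elements of type 4+2 (6 of its 24 elements, about 25% of primes); (C_3 x C_3) : C_4 (6T10) additionally contains elements of type 4+2, 3+1+1+1 (22 of its 36 elements, about 61% of primes); PSL(2,5) (6T12) additionally contains elements of type 5+1 (24 of its 60 elements, about 40% of primes); A_6 (6T15) additionally contains elements of type 5+1, 4+2, 3+1+1+1 (274 of its 360 elements, about 76% of primes). None of the 33 primes tested shows any such pattern (for each of these groups the chance of that is below 10^-4), which rules them out. Hence G = A_4 (6T4), of order 12.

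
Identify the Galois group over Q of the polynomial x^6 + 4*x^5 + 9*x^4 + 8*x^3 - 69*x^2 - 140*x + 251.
The polynomial f is an irreducible sextic over Q, so G = Gal(f/Q) is one of the 16 transitive subgroups 6T1, ..., 6T16 of S_6. The discriminant of f is 564385546240000 = 23756800^2, a perfect square, so G is contained in A_6. The transitive groups of degree 6 contained in A_6 are: A_4 (6T4, order 12), S_4 (6T7, order 24), (C_3 x C_3) : C_4 (6T10, order 36), PSL(2,5) (6T12, order 60), A_6 (6T15, order 360). By Dedekind's theorem, for a prime p not dividing disc(f) the degrees of the irreducible factors of f mod p form the cycle type of an element of G. Factoring f modulo the 19 such primes p <= 79 (skipping 2, 5, 29, which divide the discriminant), each new pattern first appears at: mod 3: f = (x^2 + 2x + 2)(x^4 + 2x^3 + x + 1), pattern 4+2; mod 11: f = (x^3 + 6x^2 + 8x + 10)(x^3 + 9x^2 + 2x + 2), pattern 3+3; mod 19: f = (x + 15)(x + 17)(x^2 + 13x + 13)(x^2 + 16x + 11), pattern 2+2+1+1; mod 61: f = (x + 6)(x + 39)(x + 53)(x^3 + 28x^2 + 14x + 10), pattern 3+1+1+1. No other pattern occurs in this range, so the set of observed cycle types is {4+2, 3+3, 2+2+1+1, 3+1+1+1}. The candidates containing elements of all these cycle types are (C_3 x C_3) : C_4 (6T10) of order 36, A_6 (6T15) of order 360; the others are excluded. The observed types are precisely the cycle types that occur in (C_3 x C_3) : C_4 (6T10) (apart from the identity). Each of the other remaining candidates has further cycle types, and by the Chebotarev density theorem the matching factorization patterns would occur for a proportion of primes equal to their share of the group: A_6 (6T15) additionally contains elements of type 5+1 (144 of its 360 elements, about 40% of primes). None of the 19 primes tested shows any such pattern (for each of these groups the chance of that is below 10^-4), which rules them out. Hence G = (C_3 x C_3) : C_4 (6T10), of order 36.

(C_3 x C_3) : C_4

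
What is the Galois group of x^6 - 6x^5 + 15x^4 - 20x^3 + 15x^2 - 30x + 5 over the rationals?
6T15: A_6

The polynomial f is an irreducible sextic over Q, so G = Gal(f/Q) is one of the 16 transitive subgroups 6T1, ..., 6T16 of S_6. The discriminant of f is 746496000000 = 864000^2, a perfect square, so G is contained in A_6. The transitive groups of degree 6 contained in A_6 are: A_4 (6T4, order 12), S_4 (6T7, order 24), (C_3 x C_3) : C_4 (6T10, order 36), PSL(2,5) (6T12, order 60), A_6 (6T15, order 360). By Dedekind's theorem, for a prime p not dividing disc(f) the degrees of the irreducible factors of f mod p form the cycle type of an element of G. Factoring f modulo the 6 such primes p <= 23 (skipping 2, 3, 5, which divide the discriminant), each new pattern first appears at: mod 7: f = (x + 3)(x^5 + 5x^4 + x^2 + 5x + 4), pattern 5+1; mod 23: f = (x + 1)(x + 10)(x + 15)(x^3 + 14x^2 + 5x + 10), pattern 3+1+1+1. No other pattern occurs in this range, so the set of observed cycle types is {5+1, 3+1+1+1}. Among the candidates above, the only group containing elements of all these cycle types is A_6 (6T15) — each of A_4 (6T4), S_4 (6T7), (C_3 x C_3) : C_4 (6T10), PSL(2,5) (6T12) lacks at least one of them. Hence G = A_6 (6T15), of order 360.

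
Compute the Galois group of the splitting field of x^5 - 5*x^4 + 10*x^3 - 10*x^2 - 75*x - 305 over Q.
The polynomial f is an irreducible quintic over Q, so G = Gal(f/Q) is a transitive subgroup of S_5: one of C_5 (5T1, order 5), D_5 (5T2, order 10), F_20 (5T3, order 20), A_5 (5T4, order 60) or S_5 (5T5, order 120). The discriminant of f is 67108864000000 = 8192000^2, a perfect square, so G is contained in A_5. The transitive groups of degree 5 contained in A_5 are: C_5 (5T1, order 5), D_5 (5T2, order 10), A_5 (5T4, order 60). By Dedekind's theorem, for a prime p not dividing disc(f) the degrees of the irreducible factors of f mod p form the cycle type of an element of G. Factoring f modulo the 23 such primes p <= 97 (skipping 2, 5, which divide the discriminant), each new pattern first appears at: mod 3: f = (x + 2)(x^2 + 1)(x^2 + 2x + 2), pattern 2+2+1; mod 7: f = (x^5 + 2x^4 + 3x^3 + 4x^2 + 2x + 3), pattern 5. No other pattern occurs in this range, so the set of observed cycle types is {2+2+1, 5}. The candidates containing elements of all these cycle types are D_5 (5T2) of order 10, A_5 (5T4) of order 60; the others are excluded. The observed types are precisely the cycle types that occur in D_5 (5T2) (apart from the identity). Each of the other remaining candidates has further cycle types, and by the Chebotarev density theorem the matching factorization patterns would occur for a proportion of primes equal to their share of the group: A_5 (5T4) additionally contains elements of type 3+1+1 (20 of its 60 elements, about 33% of primes). None of the 23 primes tested shows any such pattern (for each of these groups the chance of that is below 10^-4), which rules them out. Hence G = D_5 (5T2), of order 10.

D_5 (order 10)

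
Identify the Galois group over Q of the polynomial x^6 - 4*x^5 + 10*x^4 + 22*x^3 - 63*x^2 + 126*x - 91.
The polynomial f is an irreducible sextic over Q, so G = Gal(f/Q) is one of the 16 transitive subgroups 6T1, ..., 6T16 of S_6. The discriminant of f is 5729525925351424 = 75693632^2, a perfect square, so G is contained in A_6. The transitive groups of degree 6 contained in A_6 are: A_4 (6T4, order 12), S_4 (6T7, order 24), (C_3 x C_3) : C_4 (6T10, order 36), PSL(2,5) (6T12, order 60), A_6 (6T15, order 360). By Dedekind's theorem, for a prime p not dividing disc(f) the degrees of the irreducible factors of f mod p form the cycle type of an element of G. Factoring f modulo the 33 such primes p <= 149 (skipping 2, 7, which divide the discriminant), each new pattern first appears at: mod 3: f = (x^3 + 2x + 1)(x^3 + 2x^2 + 2x + 2), pattern 3+3; mod 13: f = (x)(x + 8)(x^2 + 4x + 9)(x^2 + 10x + 5), pattern 2+2+1+1. No other pattern occurs in this range, so the set of observed cycle types is {3+3, 2+2+1+1}. The candidates containing elements of all these cycle types are A_4 (6T4) of order 12, S_4 (6T7) of order 24, (C_3 x C_3) : C_4 (6T10) of order 36, PSL(2,5) (6T12) of order 60, A_6 (6T15) of order 360; the others are excluded. The observed types are precisely the cycle types that occur in A_4 (6T4) (apart from the identity). Each of the other remaining candidates has further cycle types, and by the Chebotarev density theorem the matching factorization patterns would occur for a proportion of primes equal to their share of the group: S_4 (6T7) additionally contains elements of type 4+2 (6 of its 24 elements, about 25% of primes); (C_3 x C_3) : C_4 (6T10) additionally contains elements of type 4+2, 3+1+1+1 (22 of its 36 elements, about 61% of primes); PSL(2,5) (6T12) additionally contains elements of type 5+1 (24 of its 60 elements, about 40% of primes); A_6 (6T15) additionally contains elements of type 5+1, 4+2, 3+1+1+1 (274 of its 360 elements, about 76% of primes). None of the 33 primes tested shows any such pattern (for each of these groups the chance of that is below 10^-4), which rules them out. Hence G = A_4 (6T4), of order 12.

A_4 (also written A4)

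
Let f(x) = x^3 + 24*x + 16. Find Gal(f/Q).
The polynomial is an irreducible cubic over Q and its discriminant is -62208, which is not a perfect square. For an irreducible cubic, a non-square discriminant gives Galois group S_3.

S_3 (also written S3)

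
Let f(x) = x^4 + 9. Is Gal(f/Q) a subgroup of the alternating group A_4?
The polynomial is irreducible of degree 4 over Q. Its discriminant is 186624 = 432^2, a perfect square. A Galois group lies in the alternating group exactly when the discriminant is a square in Q, so the Galois group (V_4) is contained in A_4.

Yes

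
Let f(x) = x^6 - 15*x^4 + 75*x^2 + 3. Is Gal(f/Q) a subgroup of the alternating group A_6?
The polynomial is irreducible of degree 6 over Q. Its discriminant is -37572373905408, which is not a perfect square. A Galois group lies in the alternating group exactly when the discriminant is a square in Q, so the Galois group (S_3) is not contained in A_6.

No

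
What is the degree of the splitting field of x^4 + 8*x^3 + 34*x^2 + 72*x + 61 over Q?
The degree of the splitting field over Q equals the order of the Galois group, so first determine the group. The polynomial is an irreducible quartic over Q and its discriminant is 512000, which is not a perfect square, so the Galois group is not contained in A_4. The resolvent cubic y^3 - 34*y^2 + 332*y - 792 has exactly one rational root, so the Galois group is C_4 or D_4. The quartic becomes reducible over Q(sqrt(disc)), so the group is C_4. The Galois group C_4 (4T1) has order 4, so the splitting field has degree 4 over Q.

4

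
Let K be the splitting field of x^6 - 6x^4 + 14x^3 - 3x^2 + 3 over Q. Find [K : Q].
The degree of the splitting field over Q equals the order of the Galois group, so first determine the group. The polynomial f is an irreducible sextic over Q, so G = Gal(f/Q) is one of the 16 transitive subgroups 6T1, ..., 6T16 of S_6. The discriminant of f is 19050624576 = 138024^2, a perfect square, so G is contained in A_6. The transitive groups of degree 6 contained in A_6 are: A_4 (6T4, order 12), S_4 (6T7, order 24), (C_3 x C_3) : C_4 (6T10, order 36), PSL(2,5) (6T12, order 60), A_6 (6T15, order 360). By Dedekind's theorem, for a prime p not dividing disc(f) the degrees of the irreducible factors of f mod p form the cycle type of an element of G. Factoring f modulo the 33 such primes p <= 151 (skipping 2, 3, 71, which divide the discriminant), each new pattern first appears at: mod 5: f = (x^3 + x^2 + 1)(x^3 + 4x^2 + 3), pattern 3+3; mod 17: f = (x + 2)(x + 6)(x^2 + 3x + 5)(x^2 + 6x + 6), pattern 2+2+1+1. No other pattern occurs in this range, so the set of observed cycle types is {3+3, 2+2+1+1}. The candidates containing elements of all these cycle types are A_4 (6T4) of order 12, S_4 (6T7) of order 24, (C_3 x C_3) : C_4 (6T10) of order 36, PSL(2,5) (6T12) of order 60, A_6 (6T15) of order 360; the others are excluded. The observed types are precisely the cycle types that occur in A_4 (6T4) (apart from the identity). Each of the other remaining candidates has further cycle types, and by the Chebotarev density theorem the matching factorization patterns would occur for a proportion of primes equal to their share of the group: S_4 (6T7) additionally contains elements of type 4+2 (6 of its 24 elements, about 25% of primes); (C_3 x C_3) : C_4 (6T10) additionally contains elements of type 4+2, 3+1+1+1 (22 of its 36 elements, about 61% of primes); PSL(2,5) (6T12) additionally contains elements of type 5+1 (24 of its 60 elements, about 40% of primes); A_6 (6T15) additionally contains elements of type 5+1, 4+2, 3+1+1+1 (274 of its 360 elements, about 76% of primes). None of the 33 primes tested shows any such pattern (for each of these groups the chance of that is below 10^-4), which rules them out. Hence G = A_4 (6T4), of order 12. The Galois group A_4 (6T4) has order 12, so the splitting field has degree 12 over Q.

12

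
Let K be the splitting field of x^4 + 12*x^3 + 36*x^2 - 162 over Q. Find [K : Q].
The degree of the splitting field over Q equals the order of the Galois group, so first determine the group. The polynomial is an irreducible quartic over Q and its discriminant is -544195584, which is not a perfect square, so the Galois group is not contained in A_4. The resolvent cubic y^3 - 36*y^2 + 648*y has exactly one rational root, so the Galois group is C_4 or D_4. The quartic remains irreducible over Q(sqrt(disc)), so the group is D_4. The Galois group D_4 (4T3) has order 8, so the splitting field has degree 8 over Q.

8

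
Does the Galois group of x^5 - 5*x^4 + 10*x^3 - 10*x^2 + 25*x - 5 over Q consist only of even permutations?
The polynomial is irreducible of degree 5 over Q. Its discriminant is 1024000000 = 32000^2, a perfect square. A Galois group lies in the alternating group exactly when the discriminant is a square in Q, so the Galois group (A_5) is contained in A_5.

Yes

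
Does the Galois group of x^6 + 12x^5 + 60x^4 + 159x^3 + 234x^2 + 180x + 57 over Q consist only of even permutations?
The polynomial is irreducible of degree 6 over Q. Its discriminant is -19683, which is not a perfect square. A Galois group lies in the alternating group exactly when the discriminant is a square in Q, so the Galois group (C_6) is not contained in A_6.

No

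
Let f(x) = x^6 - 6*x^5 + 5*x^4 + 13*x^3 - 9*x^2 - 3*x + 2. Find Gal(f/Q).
PSL(2,5), A_5 acting on 6 points

The polynomial f is an irreducible sextic over Q, so G = Gal(f/Q) is one of the 16 transitive subgroups 6T1, ..., 6T16 of S_6. The discriminant of f is 30991489 = 5567^2, a perfect square, so G is contained in A_6. The transitive groups of degree 6 contained in A_6 are: A_4 (6T4, order 12), S_4 (6T7, order 24), (C_3 x C_3) : C_4 (6T10, order 36), PSL(2,5) (6T12, order 60), A_6 (6T15, order 360). By Dedekind's theorem, for a prime p not dividing disc(f) the degrees of the irreducible factors of f mod p form the cycle type of an element of G. Factoring f modulo the 21 such primes p <= 79 (skipping 19, which divides the discriminant), each new pattern first appears at: mod 2: f = (x)(x^5 + x^3 + x^2 + x + 1), pattern 5+1; mod 7: f = (x^3 + 2x^2 + 4x + 5)(x^3 + 6x^2 + 3x + 6), pattern 3+3; mod 61: f = (x + 36)(x + 58)(x^2 + 9x + 38)(x^2 + 13x + 25), pattern 2+2+1+1. No other pattern occurs in this range, so the set of observed cycle types is {5+1, 3+3, 2+2+1+1}. The candidates containing elements of all these cycle types are PSL(2,5) (6T12) of order 60, A_6 (6T15) of order 360; the others are excluded. The observed types are precisely the cycle types that occur in PSL(2,5) (6T12) (apart from the identity). Each of the other remaining candidates has further cycle types, and by the Chebotarev density theorem the matching factorization patterns would occur for a proportion of primes equal to their share of the group: A_6 (6T15) additionally contains elements of type 4+2, 3+1+1+1 (130 of its 360 elements, about 36% of primes). None of the 21 primes tested shows any such pattern (for each of these groups the chance of that is below 10^-4), which rules them out. Hence G = PSL(2,5) (6T12), of order 60.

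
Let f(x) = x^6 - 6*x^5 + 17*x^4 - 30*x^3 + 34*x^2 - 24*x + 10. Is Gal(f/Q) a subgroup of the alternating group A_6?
The polynomial is irreducible of degree 6 over Q. Its discriminant is -187648, which is not a perfect square. A Galois group lies in the alternating group exactly when the discriminant is a square in Q, so the Galois group ((S_3 x S_3) : C_2) is not contained in A_6.

No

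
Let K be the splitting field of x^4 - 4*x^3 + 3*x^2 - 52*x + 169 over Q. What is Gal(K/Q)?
The polynomial is an irreducible quartic over Q and its discriminant is 17740944 = 4212^2, a perfect square, so the Galois group is contained in A_4. The resolvent cubic y^3 - 3*y^2 - 468*y - 3380 splits completely over Q, which gives the Klein four-group V_4.

V_4 (order 4)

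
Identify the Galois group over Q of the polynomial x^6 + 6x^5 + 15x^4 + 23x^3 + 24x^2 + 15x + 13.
C_3 x S_3

The polynomial f is an irreducible sextic over Q, so G = Gal(f/Q) is one of the 16 transitive subgroups 6T1, ..., 6T16 of S_6. The discriminant of f is -1162261467, which is not a perfect square, so G is not contained in A_6. The transitive groups of degree 6 not contained in A_6 are: C_6 (6T1, order 6), S_3 (6T2, order 6), D_6 (6T3, order 12), C_3 x S_3 (6T5, order 18), A_4 x C_2 (6T6, order 24), S_4 (6T8, order 24), S_3 x S_3 (6T9, order 36), S_4 x C_2 (6T11, order 48), (S_3 x S_3) : C_2 (6T13, order 72), PGL(2,5) (6T14, order 120), S_6 (6T16, order 720). By Dedekind's theorem, for a prime p not dividing disc(f) the degrees of the irreducible factors of f mod p form the cycle type of an element of G. Factoring f modulo the 33 such primes p <= 139 (skipping 3, which divides the discriminant), each new pattern first appears at: mod 2: f = (x^6 + x^4 + x^3 + x + 1), pattern 6; mod 7: f = (x + 2)(x + 3)(x + 5)(x^3 + 3x^2 + 3x + 3), pattern 3+1+1+1; mod 17: f = (x^2 + 4x + 1)(x^2 + 6x + 3)(x^2 + 13x + 10), pattern 2+2+2; mod 19: f = (x^3 + 3x^2 + 3x + 6)(x^3 + 3x^2 + 3x + 18), pattern 3+3; mod 73: f = (x + 4)(x + 13)(x + 24)(x + 25)(x + 39)(x + 47), pattern 1+1+1+1+1+1. No other pattern occurs in this range, so the set of observed cycle types is {6, 3+1+1+1, 2+2+2, 3+3, 1+1+1+1+1+1}. The candidates containing elements of all these cycle types are C_3 x S_3 (6T5) of order 18, S_3 x S_3 (6T9) of order 36, (S_3 x S_3) : C_2 (6T13) of order 72, S_6 (6T16) of order 720; the others are excluded. The observed types are precisely the cycle types that occur in C_3 x S_3 (6T5). Each of the other remaining candidates has further cycle types, and by the Chebotarev density theorem the matching factorization patterns would occur for a proportion of primes equal to their share of the group: S_3 x S_3 (6T9) additionally contains elements of type 2+2+1+1 (9 of its 36 elements, about 25% of primes); (S_3 x S_3) : C_2 (6T13) additionally contains elements of type 4+2, 3+2+1, 2+2+1+1, 2+1+1+1+1 (45 of its 72 elements, about 62% of primes); S_6 (6T16) additionally contains elements of type 5+1, 4+2, 4+1+1, 3+2+1, 2+2+1+1, 2+1+1+1+1 (504 of its 720 elements, about 70% of primes). None of the 33 primes tested shows any such pattern (for each of these groups the chance of that is below 10^-4), which rules them out. Hence G = C_3 x S_3 (6T5), of order 18.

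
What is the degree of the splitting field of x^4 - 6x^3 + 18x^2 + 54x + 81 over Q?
4

The degree of the splitting field over Q equals the order of the Galois group, so first determine the group. The polynomial is an irreducible quartic over Q and its discriminant is 1224440064 = 34992^2, a perfect square, so the Galois group is contained in A_4. The resolvent cubic y^3 - 18*y^2 - 648*y splits completely over Q, which gives the Klein four-group V_4. The Galois group V_4 (4T2) has order 4, so the splitting field has degree 4 over Q.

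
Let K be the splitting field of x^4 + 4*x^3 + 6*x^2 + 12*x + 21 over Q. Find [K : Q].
12

The degree of the splitting field over Q equals the order of the Galois group, so first determine the group. The polynomial is an irreducible quartic over Q and its discriminant is 331776 = 576^2, a perfect square, so the Galois group is contained in A_4. The resolvent cubic y^3 - 6*y^2 - 36*y + 24 is irreducible over Q. An irreducible resolvent with square discriminant gives A_4. The Galois group A_4 (4T4) has order 12, so the splitting field has degree 12 over Q.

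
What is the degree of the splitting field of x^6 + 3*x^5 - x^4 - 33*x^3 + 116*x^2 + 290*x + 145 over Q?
The degree of the splitting field over Q equals the order of the Galois group, so first determine the group. The polynomial f is an irreducible sextic over Q, so G = Gal(f/Q) is one of the 16 transitive subgroups 6T1, ..., 6T16 of S_6. The discriminant of f is 598116723780625 = 24456425^2, a perfect square, so G is contained in A_6. The transitive groups of degree 6 contained in A_6 are: A_4 (6T4, order 12), S_4 (6T7, order 24), (C_3 x C_3) : C_4 (6T10, order 36), PSL(2,5) (6T12, order 60), A_6 (6T15, order 360). By Dedekind's theorem, for a prime p not dividing disc(f) the degrees of the irreducible factors of f mod p form the cycle type of an element of G. Factoring f modulo the 21 such primes p <= 101 (skipping 5, 7, 29, 61, 79, which divide the discriminant), each new pattern first appears at: mod 2: f = (x^2 + x + 1)(x^4 + x + 1), pattern 4+2; mod 11: f = (x^3 + 6x^2 + 8x + 2)(x^3 + 8x^2 + 9x + 1), pattern 3+3; mod 19: f = (x + 13)(x + 15)(x^2 + 2x + 5)(x^2 + 11x + 2), pattern 2+2+1+1; mod 101: f = (x + 24)(x + 72)(x + 96)(x^3 + 13x^2 + 93x + 80), pattern 3+1+1+1. No other pattern occurs in this range, so the set of observed cycle types is {4+2, 3+3, 2+2+1+1, 3+1+1+1}. The candidates containing elements of all these cycle types are (C_3 x C_3) : C_4 (6T10) of order 36, A_6 (6T15) of order 360; the others are excluded. The observed types are precisely the cycle types that occur in (C_3 x C_3) : C_4 (6T10) (apart from the identity). Each of the other remaining candidates has further cycle types, and by the Chebotarev density theorem the matching factorization patterns would occur for a proportion of primes equal to their share of the group: A_6 (6T15) additionally contains elements of type 5+1 (144 of its 360 elements, about 40% of primes). None of the 21 primes tested shows any such pattern (for each of these groups the chance of that is below 10^-4), which rules them out. Hence G = (C_3 x C_3) : C_4 (6T10), of order 36. The Galois group (C_3 x C_3) : C_4 (6T10) has order 36, so the splitting field has degree 36 over Q.

36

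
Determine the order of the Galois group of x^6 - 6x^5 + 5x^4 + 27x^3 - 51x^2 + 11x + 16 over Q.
60

The degree of the splitting field over Q equals the order of the Galois group, so first determine the group. The polynomial f is an irreducible sextic over Q, so G = Gal(f/Q) is one of the 16 transitive subgroups 6T1, ..., 6T16 of S_6. The discriminant of f is 30991489 = 5567^2, a perfect square, so G is contained in A_6. The transitive groups of degree 6 contained in A_6 are: A_4 (6T4, order 12), S_4 (6T7, order 24), (C_3 x C_3) : C_4 (6T10, order 36), PSL(2,5) (6T12, order 60), A_6 (6T15, order 360). By Dedekind's theorem, for a prime p not dividing disc(f) the degrees of the irreducible factors of f mod p form the cycle type of an element of G. Factoring f modulo the 21 such primes p <= 79 (skipping 19, which divides the discriminant), each new pattern first appears at: mod 2: f = (x)(x^5 + x^3 + x^2 + x + 1), pattern 5+1; mod 7: f = (x^3 + 2x^2 + 4x + 5)(x^3 + 6x^2 + 3x + 6), pattern 3+3; mod 61: f = (x + 1)(x + 23)(x^2 + 44x + 55)(x^2 + 48x + 60), pattern 2+2+1+1. No other pattern occurs in this range, so the set of observed cycle types is {5+1, 3+3, 2+2+1+1}. The candidates containing elements of all these cycle types are PSL(2,5) (6T12) of order 60, A_6 (6T15) of order 360; the others are excluded. The observed types are precisely the cycle types that occur in PSL(2,5) (6T12) (apart from the identity). Each of the other remaining candidates has further cycle types, and by the Chebotarev density theorem the matching factorization patterns would occur for a proportion of primes equal to their share of the group: A_6 (6T15) additionally contains elements of type 4+2, 3+1+1+1 (130 of its 360 elements, about 36% of primes). None of the 21 primes tested shows any such pattern (for each of these groups the chance of that is below 10^-4), which rules them out. Hence G = PSL(2,5) (6T12), of order 60. The Galois group PSL(2,5) (6T12) has order 60, so the splitting field has degree 60 over Q.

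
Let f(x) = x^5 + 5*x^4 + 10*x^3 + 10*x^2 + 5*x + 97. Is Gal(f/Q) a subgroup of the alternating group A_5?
The polynomial is irreducible of degree 5 over Q. Its discriminant is 265420800000, which is not a perfect square. A Galois group lies in the alternating group exactly when the discriminant is a square in Q, so the Galois group (F_20) is not contained in A_5.

No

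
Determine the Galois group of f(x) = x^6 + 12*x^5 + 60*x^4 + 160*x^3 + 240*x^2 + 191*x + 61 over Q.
The polynomial f is an irreducible sextic over Q, so G = Gal(f/Q) is one of the 16 transitive subgroups 6T1, ..., 6T16 of S_6. The discriminant of f is 49781, which is not a perfect square, so G is not contained in A_6. The transitive groups of degree 6 not contained in A_6 are: C_6 (6T1, order 6), S_3 (6T2, order 6), D_6 (6T3, order 12), C_3 x S_3 (6T5, order 18), A_4 x C_2 (6T6, order 24), S_4 (6T8, order 24), S_3 x S_3 (6T9, order 36), S_4 x C_2 (6T11, order 48), (S_3 x S_3) : C_2 (6T13, order 72), PGL(2,5) (6T14, order 120), S_6 (6T16, order 720). By Dedekind's theorem, for a prime p not dividing disc(f) the degrees of the irreducible factors of f mod p form the cycle type of an element of G. Factoring f modulo the 4 such primes p <= 7, each new pattern first appears at: mod 2: f = (x^6 + x + 1), pattern 6; mod 5: f = (x + 4)(x^5 + 3x^4 + 3x^3 + 3x^2 + 3x + 4), pattern 5+1; mod 7: f = (x^2 + 6x + 3)(x^4 + 6x^3 + 2x + 4), pattern 4+2. No other pattern occurs in this range, so the set of observed cycle types is {6, 5+1, 4+2}. Among the candidates above, the only group containing elements of all these cycle types is S_6 (6T16); every other candidate lacks at least one of them. Hence G = S_6 (6T16), of order 720.

S_6 (also written S6)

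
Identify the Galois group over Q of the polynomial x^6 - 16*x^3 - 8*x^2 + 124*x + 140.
The polynomial f is an irreducible sextic over Q, so G = Gal(f/Q) is one of the 16 transitive subgroups 6T1, ..., 6T16 of S_6. The discriminant of f is -314339885068288, which is not a perfect square, so G is not contained in A_6. The transitive groups of degree 6 not contained in A_6 are: C_6 (6T1, order 6), S_3 (6T2, order 6), D_6 (6T3, order 12), C_3 x S_3 (6T5, order 18), A_4 x C_2 (6T6, order 24), S_4 (6T8, order 24), S_3 x S_3 (6T9, order 36), S_4 x C_2 (6T11, order 48), (S_3 x S_3) : C_2 (6T13, order 72), PGL(2,5) (6T14, order 120), S_6 (6T16, order 720). By Dedekind's theorem, for a prime p not dividing disc(f) the degrees of the irreducible factors of f mod p form the cycle type of an element of G. Factoring f modulo the 3 such primes p <= 7 (skipping 2, which divides the discriminant), each new pattern first appears at: mod 3: f = (x^6 + 2x^3 + x^2 + x + 2), pattern 6; mod 5: f = (x)(x + 1)(x^4 + 4x^3 + x^2 + 3x + 4), pattern 4+1+1; mod 7: f = (x)(x^2 + 1)(x^3 + 6x + 5), pattern 3+2+1. No other pattern occurs in this range, so the set of observed cycle types is {6, 4+1+1, 3+2+1}. Among the candidates above, the only group containing elements of all these cycle types is S_6 (6T16); every other candidate lacks at least one of them. Hence G = S_6 (6T16), of order 720.

S_6 (order 720)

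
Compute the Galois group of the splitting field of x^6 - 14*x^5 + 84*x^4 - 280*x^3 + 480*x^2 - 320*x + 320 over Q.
The polynomial f is an irreducible sextic over Q, so G = Gal(f/Q) is one of the 16 transitive subgroups 6T1, ..., 6T16 of S_6. The discriminant of f is 564385546240000 = 23756800^2, a perfect square, so G is contained in A_6. The transitive groups of degree 6 contained in A_6 are: A_4 (6T4, order 12), S_4 (6T7, order 24), (C_3 x C_3) : C_4 (6T10, order 36), PSL(2,5) (6T12, order 60), A_6 (6T15, order 360). By Dedekind's theorem, for a prime p not dividing disc(f) the degrees of the irreducible factors of f mod p form the cycle type of an element of G. Factoring f modulo the 19 such primes p <= 79 (skipping 2, 5, 29, which divide the discriminant), each new pattern first appears at: mod 3: f = (x^2 + 2x + 2)(x^4 + 2x^3 + x + 1), pattern 4+2; mod 11: f = (x^3 + 8x + 6)(x^3 + 8x^2 + 10x + 2), pattern 3+3; mod 19: f = (x + 12)(x + 14)(x^2 + 7x + 2)(x^2 + 10x + 10), pattern 2+2+1+1; mod 61: f = (x + 3)(x + 36)(x + 50)(x^3 + 19x^2 + 56x + 10), pattern 3+1+1+1. No other pattern occurs in this range, so the set of observed cycle types is {4+2, 3+3, 2+2+1+1, 3+1+1+1}. The candidates containing elements of all these cycle types are (C_3 x C_3) : C_4 (6T10) of order 36, A_6 (6T15) of order 360; the others are excluded. The observed types are precisely the cycle types that occur in (C_3 x C_3) : C_4 (6T10) (apart from the identity). Each of the other remaining candidates has further cycle types, and by the Chebotarev density theorem the matching factorization patterns would occur for a proportion of primes equal to their share of the group: A_6 (6T15) additionally contains elements of type 5+1 (144 of its 360 elements, about 40% of primes). None of the 19 primes tested shows any such pattern (for each of these groups the chance of that is below 10^-4), which rules them out. Hence G = (C_3 x C_3) : C_4 (6T10), of order 36.

6T10: (C_3 x C_3) : C_4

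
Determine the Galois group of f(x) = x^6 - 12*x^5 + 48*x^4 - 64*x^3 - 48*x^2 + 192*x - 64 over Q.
6T6: A_4 x C_2

The polynomial f is an irreducible sextic over Q, so G = Gal(f/Q) is one of the 16 transitive subgroups 6T1, ..., 6T16 of S_6. The discriminant of f is -450868486864896, which is not a perfect square, so G is not contained in A_6. The transitive groups of degree 6 not contained in A_6 are: C_6 (6T1, order 6), S_3 (6T2, order 6), D_6 (6T3, order 12), C_3 x S_3 (6T5, order 18), A_4 x C_2 (6T6, order 24), S_4 (6T8, order 24), S_3 x S_3 (6T9, order 36), S_4 x C_2 (6T11, order 48), (S_3 x S_3) : C_2 (6T13, order 72), PGL(2,5) (6T14, order 120), S_6 (6T16, order 720). By Dedekind's theorem, for a prime p not dividing disc(f) the degrees of the irreducible factors of f mod p form the cycle type of an element of G. Factoring f modulo the 33 such primes p <= 149 (skipping 2, 3, which divide the discriminant), each new pattern first appears at: mod 5: f = (x^3 + x^2 + 2)(x^3 + 2x^2 + x + 3), pattern 3+3; mod 7: f = (x^6 + 2x^5 + 6x^4 + 6x^3 + x^2 + 3x + 6), pattern 6; mod 17: f = (x + 2)(x + 11)(x^2 + 13x + 1)(x^2 + 13x + 11), pattern 2+2+1+1; mod 19: f = (x + 3)(x + 5)(x + 10)(x + 12)(x^2 + 15x + 9), pattern 2+1+1+1+1; mod 71: f = (x^2 + 67x + 7)(x^2 + 67x + 22)(x^2 + 67x + 42), pattern 2+2+2. No other pattern occurs in this range, so the set of observed cycle types is {3+3, 6, 2+2+1+1, 2+1+1+1+1, 2+2+2}. The candidates containing elements of all these cycle types are A_4 x C_2 (6T6) of order 24, S_4 x C_2 (6T11) of order 48, (S_3 x S_3) : C_2 (6T13) of order 72, S_6 (6T16) of order 720; the others are excluded. The observed types are precisely the cycle types that occur in A_4 x C_2 (6T6) (apart from the identity). Each of the other remaining candidates has further cycle types, and by the Chebotarev density theorem the matching factorization patterns would occur for a proportion of primes equal to their share of the group: S_4 x C_2 (6T11) additionally contains elements of type 4+2, 4+1+1 (12 of its 48 elements, about 25% of primes); (S_3 x S_3) : C_2 (6T13) additionally contains elements of type 4+2, 3+2+1, 3+1+1+1 (34 of its 72 elements, about 47% of primes); S_6 (6T16) additionally contains elements of type 5+1, 4+2, 4+1+1, 3+2+1, 3+1+1+1 (484 of its 720 elements, about 67% of primes). None of the 33 primes tested shows any such pattern (for each of these groups the chance of that is below 10^-4), which rules them out. Hence G = A_4 x C_2 (6T6), of order 24.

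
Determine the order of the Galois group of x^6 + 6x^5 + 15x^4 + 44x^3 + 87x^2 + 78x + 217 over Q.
The degree of the splitting field over Q equals the order of the Galois group, so first determine the group. The polynomial f is an irreducible sextic over Q, so G = Gal(f/Q) is one of the 16 transitive subgroups 6T1, ..., 6T16 of S_6. The discriminant of f is -190210142896128, which is not a perfect square, so G is not contained in A_6. The transitive groups of degree 6 not contained in A_6 are: C_6 (6T1, order 6), S_3 (6T2, order 6), D_6 (6T3, order 12), C_3 x S_3 (6T5, order 18), A_4 x C_2 (6T6, order 24), S_4 (6T8, order 24), S_3 x S_3 (6T9, order 36), S_4 x C_2 (6T11, order 48), (S_3 x S_3) : C_2 (6T13, order 72), PGL(2,5) (6T14, order 120), S_6 (6T16, order 720). By Dedekind's theorem, for a prime p not dividing disc(f) the degrees of the irreducible factors of f mod p form the cycle type of an element of G. Factoring f modulo the 33 such primes p <= 149 (skipping 2, 3, which divide the discriminant), each new pattern first appears at: mod 5: f = (x^6 + x^5 + 4x^3 + 2x^2 + 3x + 2), pattern 6; mod 7: f = (x)(x + 4)(x + 6)(x^3 + 3x^2 + 3x + 5), pattern 3+1+1+1; mod 17: f = (x^2 + 10)(x^2 + 11x + 4)(x^2 + 12x + 5), pattern 2+2+2; mod 19: f = (x^3 + 3x^2 + 3x + 10)(x^3 + 3x^2 + 3x + 16), pattern 3+3; mod 73: f = (x + 12)(x + 14)(x + 16)(x + 30)(x + 32)(x + 48), pattern 1+1+1+1+1+1. No other pattern occurs in this range, so the set of observed cycle types is {6, 3+1+1+1, 2+2+2, 3+3, 1+1+1+1+1+1}. The candidates containing elements of all these cycle types are C_3 x S_3 (6T5) of order 18, S_3 x S_3 (6T9) of order 36, (S_3 x S_3) : C_2 (6T13) of order 72, S_6 (6T16) of order 720; the others are excluded. The observed types are precisely the cycle types that occur in C_3 x S_3 (6T5). Each of the other remaining candidates has further cycle types, and by the Chebotarev density theorem the matching factorization patterns would occur for a proportion of primes equal to their share of the group: S_3 x S_3 (6T9) additionally contains elements of type 2+2+1+1 (9 of its 36 elements, about 25% of primes); (S_3 x S_3) : C_2 (6T13) additionally contains elements of type 4+2, 3+2+1, 2+2+1+1, 2+1+1+1+1 (45 of its 72 elements, about 62% of primes); S_6 (6T16) additionally contains elements of type 5+1, 4+2, 4+1+1, 3+2+1, 2+2+1+1, 2+1+1+1+1 (504 of its 720 elements, about 70% of primes). None of the 33 primes tested shows any such pattern (for each of these groups the chance of that is below 10^-4), which rules them out. Hence G = C_3 x S_3 (6T5), of order 18. The Galois group C_3 x S_3 (6T5) has order 18, so the splitting field has degree 18 over Q.

18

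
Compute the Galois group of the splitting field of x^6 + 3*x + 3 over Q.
The polynomial f is an irreducible sextic over Q, so G = Gal(f/Q) is one of the 16 transitive subgroups 6T1, ..., 6T16 of S_6. The discriminant of f is -9059283, which is not a perfect square, so G is not contained in A_6. The transitive groups of degree 6 not contained in A_6 are: C_6 (6T1, order 6), S_3 (6T2, order 6), D_6 (6T3, order 12), C_3 x S_3 (6T5, order 18), A_4 x C_2 (6T6, order 24), S_4 (6T8, order 24), S_3 x S_3 (6T9, order 36), S_4 x C_2 (6T11, order 48), (S_3 x S_3) : C_2 (6T13, order 72), PGL(2,5) (6T14, order 120), S_6 (6T16, order 720). By Dedekind's theorem, for a prime p not dividing disc(f) the degrees of the irreducible factors of f mod p form the cycle type of an element of G. Factoring f modulo the 28 such primes p <= 127 (skipping 3, 17, 43, which divide the discriminant), each new pattern first appears at: mod 2: f = (x^6 + x + 1), pattern 6; mod 7: f = (x + 6)(x^2 + 3x + 6)(x^3 + 5x^2 + x + 3), pattern 3+2+1; mod 11: f = (x^2 + 2x + 2)(x^4 + 9x^3 + 2x^2 + 7), pattern 4+2; mod 13: f = (x + 5)(x + 10)(x^2 + x + 3)(x^2 + 10x + 6), pattern 2+2+1+1; mod 61: f = (x + 2)(x + 4)(x + 10)(x + 21)(x^2 + 24x + 50), pattern 2+1+1+1+1; mod 97: f = (x + 10)(x + 12)(x + 49)(x^3 + 26x^2 + 60x + 34), pattern 3+1+1+1; mod 113: f = (x^2 + 4x + 10)(x^2 + 45x + 105)(x^2 + 64x + 72), pattern 2+2+2; mod 127: f = (x^3 + 39x^2 + 18x + 106)(x^3 + 88x^2 + 106x + 18), pattern 3+3. No other pattern occurs in this range, so the set of observed cycle types is {6, 3+2+1, 4+2, 2+2+1+1, 2+1+1+1+1, 3+1+1+1, 2+2+2, 3+3}. The candidates containing elements of all these cycle types are (S_3 x S_3) : C_2 (6T13) of order 72, S_6 (6T16) of order 720; the others are excluded. The observed types are precisely the cycle types that occur in (S_3 x S_3) : C_2 (6T13) (apart from the identity). Each of the other remaining candidates has further cycle types, and by the Chebotarev density theorem the matching factorization patterns would occur for a proportion of primes equal to their share of the group: S_6 (6T16) additionally contains elements of type 5+1, 4+1+1 (234 of its 720 elements, about 32% of primes). None of the 28 primes tested shows any such pattern (for each of these groups the chance of that is below 10^-4), which rules them out. Hence G = (S_3 x S_3) : C_2 (6T13), of order 72.

(S_3 x S_3) : C_2 (order 72)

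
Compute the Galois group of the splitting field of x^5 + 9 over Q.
F_20

The polynomial f is an irreducible quintic over Q, so G = Gal(f/Q) is a transitive subgroup of S_5: one of C_5 (5T1, order 5), D_5 (5T2, order 10), F_20 (5T3, order 20), A_5 (5T4, order 60) or S_5 (5T5, order 120). The discriminant of f is 20503125, which is not a perfect square, so G is not contained in A_5. The transitive groups of degree 5 not contained in A_5 are: F_20 (5T3, order 20), S_5 (5T5, order 120). By Dedekind's theorem, for a prime p not dividing disc(f) the degrees of the irreducible factors of f mod p form the cycle type of an element of G. Factoring f modulo the 18 such primes p <= 71 (skipping 3, 5, which divide the discriminant), each new pattern first appears at: mod 2: f = (x + 1)(x^4 + x^3 + x^2 + x + 1), pattern 4+1; mod 11: f = (x^5 + 9), pattern 5; mod 19: f = (x + 5)(x^2 + x + 6)(x^2 + 13x + 6), pattern 2+2+1; mod 41: f = (x + 5)(x + 8)(x + 9)(x + 21)(x + 39), pattern 1+1+1+1+1. No other pattern occurs in this range, so the set of observed cycle types is {4+1, 5, 2+2+1, 1+1+1+1+1}. The candidates containing elements of all these cycle types are F_20 (5T3) of order 20, S_5 (5T5) of order 120; the others are excluded. The observed types are precisely the cycle types that occur in F_20 (5T3). Each of the other remaining candidates has further cycle types, and by the Chebotarev density theorem the matching factorization patterns would occur for a proportion of primes equal to their share of the group: S_5 (5T5) additionally contains elements of type 3+2, 3+1+1, 2+1+1+1 (50 of its 120 elements, about 42% of primes). None of the 18 primes tested shows any such pattern (for each of these groups the chance of that is below 10^-4), which rules them out. Hence G = F_20 (5T3), of order 20.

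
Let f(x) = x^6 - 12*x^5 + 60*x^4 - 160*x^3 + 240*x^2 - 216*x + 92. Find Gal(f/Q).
The polynomial f is an irreducible sextic over Q, so G = Gal(f/Q) is one of the 16 transitive subgroups 6T1, ..., 6T16 of S_6. The discriminant of f is 746496000000 = 864000^2, a perfect square, so G is contained in A_6. The transitive groups of degree 6 contained in A_6 are: A_4 (6T4, order 12), S_4 (6T7, order 24), (C_3 x C_3) : C_4 (6T10, order 36), PSL(2,5) (6T12, order 60), A_6 (6T15, order 360). By Dedekind's theorem, for a prime p not dividing disc(f) the degrees of the irreducible factors of f mod p form the cycle type of an element of G. Factoring f modulo the 6 such primes p <= 23 (skipping 2, 3, 5, which divide the discriminant), each new pattern first appears at: mod 7: f = (x + 2)(x^5 + 4x^3 + 2x + 4), pattern 5+1; mod 23: f = (x)(x + 9)(x + 14)(x^3 + 11x^2 + 3x + 18), pattern 3+1+1+1. No other pattern occurs in this range, so the set of observed cycle types is {5+1, 3+1+1+1}. Among the candidates above, the only group containing elements of all these cycle types is A_6 (6T15) — each of A_4 (6T4), S_4 (6T7), (C_3 x C_3) : C_4 (6T10), PSL(2,5) (6T12) lacks at least one of them. Hence G = A_6 (6T15), of order 360.

A_6 (order 360)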